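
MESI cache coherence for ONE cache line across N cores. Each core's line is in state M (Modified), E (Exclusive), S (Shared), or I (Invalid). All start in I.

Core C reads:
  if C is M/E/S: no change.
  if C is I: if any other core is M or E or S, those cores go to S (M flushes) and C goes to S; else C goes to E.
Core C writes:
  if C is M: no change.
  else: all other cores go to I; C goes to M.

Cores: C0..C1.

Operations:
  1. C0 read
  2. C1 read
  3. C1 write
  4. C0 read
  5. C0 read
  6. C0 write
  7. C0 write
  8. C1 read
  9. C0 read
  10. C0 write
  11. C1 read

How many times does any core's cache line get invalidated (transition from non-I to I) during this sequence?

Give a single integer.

Answer: 3

Derivation:
Op 1: C0 read [C0 read from I: no other sharers -> C0=E (exclusive)] -> [E,I] (invalidations this op: 0; running total: 0)
Op 2: C1 read [C1 read from I: others=['C0=E'] -> C1=S, others downsized to S] -> [S,S] (invalidations this op: 0; running total: 0)
Op 3: C1 write [C1 write: invalidate ['C0=S'] -> C1=M] -> [I,M] (invalidations this op: 1; running total: 1)
Op 4: C0 read [C0 read from I: others=['C1=M'] -> C0=S, others downsized to S] -> [S,S] (invalidations this op: 0; running total: 1)
Op 5: C0 read [C0 read: already in S, no change] -> [S,S] (invalidations this op: 0; running total: 1)
Op 6: C0 write [C0 write: invalidate ['C1=S'] -> C0=M] -> [M,I] (invalidations this op: 1; running total: 2)
Op 7: C0 write [C0 write: already M (modified), no change] -> [M,I] (invalidations this op: 0; running total: 2)
Op 8: C1 read [C1 read from I: others=['C0=M'] -> C1=S, others downsized to S] -> [S,S] (invalidations this op: 0; running total: 2)
Op 9: C0 read [C0 read: already in S, no change] -> [S,S] (invalidations this op: 0; running total: 2)
Op 10: C0 write [C0 write: invalidate ['C1=S'] -> C0=M] -> [M,I] (invalidations this op: 1; running total: 3)
Op 11: C1 read [C1 read from I: others=['C0=M'] -> C1=S, others downsized to S] -> [S,S] (invalidations this op: 0; running total: 3)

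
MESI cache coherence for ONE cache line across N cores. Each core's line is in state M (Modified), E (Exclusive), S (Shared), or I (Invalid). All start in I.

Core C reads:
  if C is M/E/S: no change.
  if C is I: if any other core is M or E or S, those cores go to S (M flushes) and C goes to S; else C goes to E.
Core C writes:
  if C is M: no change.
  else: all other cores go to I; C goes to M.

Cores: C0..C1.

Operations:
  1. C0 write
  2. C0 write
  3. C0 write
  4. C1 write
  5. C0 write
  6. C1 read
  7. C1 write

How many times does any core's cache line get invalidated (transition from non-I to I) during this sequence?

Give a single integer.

Op 1: C0 write [C0 write: invalidate none -> C0=M] -> [M,I] (invalidations this op: 0; running total: 0)
Op 2: C0 write [C0 write: already M (modified), no change] -> [M,I] (invalidations this op: 0; running total: 0)
Op 3: C0 write [C0 write: already M (modified), no change] -> [M,I] (invalidations this op: 0; running total: 0)
Op 4: C1 write [C1 write: invalidate ['C0=M'] -> C1=M] -> [I,M] (invalidations this op: 1; running total: 1)
Op 5: C0 write [C0 write: invalidate ['C1=M'] -> C0=M] -> [M,I] (invalidations this op: 1; running total: 2)
Op 6: C1 read [C1 read from I: others=['C0=M'] -> C1=S, others downsized to S] -> [S,S] (invalidations this op: 0; running total: 2)
Op 7: C1 write [C1 write: invalidate ['C0=S'] -> C1=M] -> [I,M] (invalidations this op: 1; running total: 3)

Answer: 3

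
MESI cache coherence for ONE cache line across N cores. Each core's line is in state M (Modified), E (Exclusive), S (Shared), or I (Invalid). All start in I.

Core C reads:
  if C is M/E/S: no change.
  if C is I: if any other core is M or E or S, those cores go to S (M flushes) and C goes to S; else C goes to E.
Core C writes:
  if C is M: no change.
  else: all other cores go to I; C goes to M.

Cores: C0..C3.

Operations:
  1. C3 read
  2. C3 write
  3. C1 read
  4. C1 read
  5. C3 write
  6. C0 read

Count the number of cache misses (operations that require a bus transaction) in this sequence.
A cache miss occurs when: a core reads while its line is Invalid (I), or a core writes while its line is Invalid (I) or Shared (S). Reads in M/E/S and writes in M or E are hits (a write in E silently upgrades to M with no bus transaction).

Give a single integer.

Op 1: C3 read [C3 read from I: no other sharers -> C3=E (exclusive)] -> [I,I,I,E] [MISS #1: read from I]
Op 2: C3 write [C3 write: invalidate none -> C3=M] -> [I,I,I,M] [hit: write from E is a silent E->M upgrade, no bus transaction]
Op 3: C1 read [C1 read from I: others=['C3=M'] -> C1=S, others downsized to S] -> [I,S,I,S] [MISS #2: read from I]
Op 4: C1 read [C1 read: already in S, no change] -> [I,S,I,S] [hit: read from S]
Op 5: C3 write [C3 write: invalidate ['C1=S'] -> C3=M] -> [I,I,I,M] [MISS #3: write from S]
Op 6: C0 read [C0 read from I: others=['C3=M'] -> C0=S, others downsized to S] -> [S,I,I,S] [MISS #4: read from I]

Answer: 4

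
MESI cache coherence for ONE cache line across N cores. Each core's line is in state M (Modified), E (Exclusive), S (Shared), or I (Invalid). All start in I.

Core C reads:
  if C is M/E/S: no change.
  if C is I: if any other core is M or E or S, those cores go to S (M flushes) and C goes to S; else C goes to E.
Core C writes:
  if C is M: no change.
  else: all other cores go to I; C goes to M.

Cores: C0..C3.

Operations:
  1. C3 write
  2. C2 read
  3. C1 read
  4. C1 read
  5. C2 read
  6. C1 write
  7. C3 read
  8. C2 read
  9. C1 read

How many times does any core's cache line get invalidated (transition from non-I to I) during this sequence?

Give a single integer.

Op 1: C3 write [C3 write: invalidate none -> C3=M] -> [I,I,I,M] (invalidations this op: 0; running total: 0)
Op 2: C2 read [C2 read from I: others=['C3=M'] -> C2=S, others downsized to S] -> [I,I,S,S] (invalidations this op: 0; running total: 0)
Op 3: C1 read [C1 read from I: others=['C2=S', 'C3=S'] -> C1=S, others downsized to S] -> [I,S,S,S] (invalidations this op: 0; running total: 0)
Op 4: C1 read [C1 read: already in S, no change] -> [I,S,S,S] (invalidations this op: 0; running total: 0)
Op 5: C2 read [C2 read: already in S, no change] -> [I,S,S,S] (invalidations this op: 0; running total: 0)
Op 6: C1 write [C1 write: invalidate ['C2=S', 'C3=S'] -> C1=M] -> [I,M,I,I] (invalidations this op: 2; running total: 2)
Op 7: C3 read [C3 read from I: others=['C1=M'] -> C3=S, others downsized to S] -> [I,S,I,S] (invalidations this op: 0; running total: 2)
Op 8: C2 read [C2 read from I: others=['C1=S', 'C3=S'] -> C2=S, others downsized to S] -> [I,S,S,S] (invalidations this op: 0; running total: 2)
Op 9: C1 read [C1 read: already in S, no change] -> [I,S,S,S] (invalidations this op: 0; running total: 2)

Answer: 2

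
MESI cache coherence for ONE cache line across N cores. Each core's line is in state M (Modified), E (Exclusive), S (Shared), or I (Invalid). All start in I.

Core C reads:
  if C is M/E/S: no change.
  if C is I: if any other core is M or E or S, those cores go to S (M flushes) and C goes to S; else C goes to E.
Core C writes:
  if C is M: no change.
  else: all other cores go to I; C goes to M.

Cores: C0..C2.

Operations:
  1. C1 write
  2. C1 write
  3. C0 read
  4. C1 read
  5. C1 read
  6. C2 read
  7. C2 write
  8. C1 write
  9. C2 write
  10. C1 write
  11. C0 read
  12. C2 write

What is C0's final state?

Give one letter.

Answer: I

Derivation:
Op 1: C1 write [C1 write: invalidate none -> C1=M] -> [I,M,I]
Op 2: C1 write [C1 write: already M (modified), no change] -> [I,M,I]
Op 3: C0 read [C0 read from I: others=['C1=M'] -> C0=S, others downsized to S] -> [S,S,I]
Op 4: C1 read [C1 read: already in S, no change] -> [S,S,I]
Op 5: C1 read [C1 read: already in S, no change] -> [S,S,I]
Op 6: C2 read [C2 read from I: others=['C0=S', 'C1=S'] -> C2=S, others downsized to S] -> [S,S,S]
Op 7: C2 write [C2 write: invalidate ['C0=S', 'C1=S'] -> C2=M] -> [I,I,M]
Op 8: C1 write [C1 write: invalidate ['C2=M'] -> C1=M] -> [I,M,I]
Op 9: C2 write [C2 write: invalidate ['C1=M'] -> C2=M] -> [I,I,M]
Op 10: C1 write [C1 write: invalidate ['C2=M'] -> C1=M] -> [I,M,I]
Op 11: C0 read [C0 read from I: others=['C1=M'] -> C0=S, others downsized to S] -> [S,S,I]
Op 12: C2 write [C2 write: invalidate ['C0=S', 'C1=S'] -> C2=M] -> [I,I,M]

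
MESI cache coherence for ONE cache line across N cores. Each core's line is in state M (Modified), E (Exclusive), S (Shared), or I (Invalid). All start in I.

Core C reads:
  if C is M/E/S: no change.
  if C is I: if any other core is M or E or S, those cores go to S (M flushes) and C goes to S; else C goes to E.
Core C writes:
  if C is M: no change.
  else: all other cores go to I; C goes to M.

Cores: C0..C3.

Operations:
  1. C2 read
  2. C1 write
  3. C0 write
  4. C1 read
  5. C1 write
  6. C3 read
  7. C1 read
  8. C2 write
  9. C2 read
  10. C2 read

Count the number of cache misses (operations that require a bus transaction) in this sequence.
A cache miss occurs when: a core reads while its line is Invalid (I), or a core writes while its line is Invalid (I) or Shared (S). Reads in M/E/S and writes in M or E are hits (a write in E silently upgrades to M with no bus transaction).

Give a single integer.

Answer: 7

Derivation:
Op 1: C2 read [C2 read from I: no other sharers -> C2=E (exclusive)] -> [I,I,E,I] [MISS #1: read from I]
Op 2: C1 write [C1 write: invalidate ['C2=E'] -> C1=M] -> [I,M,I,I] [MISS #2: write from I]
Op 3: C0 write [C0 write: invalidate ['C1=M'] -> C0=M] -> [M,I,I,I] [MISS #3: write from I]
Op 4: C1 read [C1 read from I: others=['C0=M'] -> C1=S, others downsized to S] -> [S,S,I,I] [MISS #4: read from I]
Op 5: C1 write [C1 write: invalidate ['C0=S'] -> C1=M] -> [I,M,I,I] [MISS #5: write from S]
Op 6: C3 read [C3 read from I: others=['C1=M'] -> C3=S, others downsized to S] -> [I,S,I,S] [MISS #6: read from I]
Op 7: C1 read [C1 read: already in S, no change] -> [I,S,I,S] [hit: read from S]
Op 8: C2 write [C2 write: invalidate ['C1=S', 'C3=S'] -> C2=M] -> [I,I,M,I] [MISS #7: write from I]
Op 9: C2 read [C2 read: already in M, no change] -> [I,I,M,I] [hit: read from M]
Op 10: C2 read [C2 read: already in M, no change] -> [I,I,M,I] [hit: read from M]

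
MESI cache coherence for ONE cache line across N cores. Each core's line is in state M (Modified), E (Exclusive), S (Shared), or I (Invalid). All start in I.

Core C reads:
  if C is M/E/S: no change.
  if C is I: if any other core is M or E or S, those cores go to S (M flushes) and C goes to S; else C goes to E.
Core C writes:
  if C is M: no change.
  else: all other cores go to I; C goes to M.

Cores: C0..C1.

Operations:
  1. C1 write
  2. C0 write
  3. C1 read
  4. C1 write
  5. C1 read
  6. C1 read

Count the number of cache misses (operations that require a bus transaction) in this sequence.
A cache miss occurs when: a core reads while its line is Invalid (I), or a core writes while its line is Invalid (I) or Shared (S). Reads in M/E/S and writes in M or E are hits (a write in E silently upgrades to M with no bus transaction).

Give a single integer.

Answer: 4

Derivation:
Op 1: C1 write [C1 write: invalidate none -> C1=M] -> [I,M] [MISS #1: write from I]
Op 2: C0 write [C0 write: invalidate ['C1=M'] -> C0=M] -> [M,I] [MISS #2: write from I]
Op 3: C1 read [C1 read from I: others=['C0=M'] -> C1=S, others downsized to S] -> [S,S] [MISS #3: read from I]
Op 4: C1 write [C1 write: invalidate ['C0=S'] -> C1=M] -> [I,M] [MISS #4: write from S]
Op 5: C1 read [C1 read: already in M, no change] -> [I,M] [hit: read from M]
Op 6: C1 read [C1 read: already in M, no change] -> [I,M] [hit: read from M]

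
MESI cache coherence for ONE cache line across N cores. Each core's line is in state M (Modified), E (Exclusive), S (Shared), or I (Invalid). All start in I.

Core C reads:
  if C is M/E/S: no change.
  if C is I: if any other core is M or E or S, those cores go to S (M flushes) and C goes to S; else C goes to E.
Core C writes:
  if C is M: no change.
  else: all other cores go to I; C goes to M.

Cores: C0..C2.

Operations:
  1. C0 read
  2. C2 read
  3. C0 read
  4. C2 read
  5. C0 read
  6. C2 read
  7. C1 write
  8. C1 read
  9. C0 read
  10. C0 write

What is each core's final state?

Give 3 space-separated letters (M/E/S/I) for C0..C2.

Op 1: C0 read [C0 read from I: no other sharers -> C0=E (exclusive)] -> [E,I,I]
Op 2: C2 read [C2 read from I: others=['C0=E'] -> C2=S, others downsized to S] -> [S,I,S]
Op 3: C0 read [C0 read: already in S, no change] -> [S,I,S]
Op 4: C2 read [C2 read: already in S, no change] -> [S,I,S]
Op 5: C0 read [C0 read: already in S, no change] -> [S,I,S]
Op 6: C2 read [C2 read: already in S, no change] -> [S,I,S]
Op 7: C1 write [C1 write: invalidate ['C0=S', 'C2=S'] -> C1=M] -> [I,M,I]
Op 8: C1 read [C1 read: already in M, no change] -> [I,M,I]
Op 9: C0 read [C0 read from I: others=['C1=M'] -> C0=S, others downsized to S] -> [S,S,I]
Op 10: C0 write [C0 write: invalidate ['C1=S'] -> C0=M] -> [M,I,I]

Answer: M I I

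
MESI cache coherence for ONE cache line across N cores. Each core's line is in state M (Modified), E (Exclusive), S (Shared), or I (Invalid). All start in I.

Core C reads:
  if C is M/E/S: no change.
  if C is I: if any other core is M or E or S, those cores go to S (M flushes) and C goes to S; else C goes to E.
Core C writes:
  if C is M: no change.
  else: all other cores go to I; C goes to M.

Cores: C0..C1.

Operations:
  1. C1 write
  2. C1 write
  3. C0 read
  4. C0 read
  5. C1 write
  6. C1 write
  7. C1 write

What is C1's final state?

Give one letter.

Op 1: C1 write [C1 write: invalidate none -> C1=M] -> [I,M]
Op 2: C1 write [C1 write: already M (modified), no change] -> [I,M]
Op 3: C0 read [C0 read from I: others=['C1=M'] -> C0=S, others downsized to S] -> [S,S]
Op 4: C0 read [C0 read: already in S, no change] -> [S,S]
Op 5: C1 write [C1 write: invalidate ['C0=S'] -> C1=M] -> [I,M]
Op 6: C1 write [C1 write: already M (modified), no change] -> [I,M]
Op 7: C1 write [C1 write: already M (modified), no change] -> [I,M]

Answer: M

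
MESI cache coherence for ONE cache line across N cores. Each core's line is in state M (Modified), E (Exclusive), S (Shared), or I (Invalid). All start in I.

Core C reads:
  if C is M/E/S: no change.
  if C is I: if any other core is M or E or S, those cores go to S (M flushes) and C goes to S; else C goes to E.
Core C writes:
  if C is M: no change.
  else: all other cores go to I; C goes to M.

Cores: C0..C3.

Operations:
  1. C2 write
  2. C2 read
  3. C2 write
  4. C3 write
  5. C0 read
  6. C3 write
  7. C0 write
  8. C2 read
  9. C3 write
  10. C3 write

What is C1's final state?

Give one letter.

Op 1: C2 write [C2 write: invalidate none -> C2=M] -> [I,I,M,I]
Op 2: C2 read [C2 read: already in M, no change] -> [I,I,M,I]
Op 3: C2 write [C2 write: already M (modified), no change] -> [I,I,M,I]
Op 4: C3 write [C3 write: invalidate ['C2=M'] -> C3=M] -> [I,I,I,M]
Op 5: C0 read [C0 read from I: others=['C3=M'] -> C0=S, others downsized to S] -> [S,I,I,S]
Op 6: C3 write [C3 write: invalidate ['C0=S'] -> C3=M] -> [I,I,I,M]
Op 7: C0 write [C0 write: invalidate ['C3=M'] -> C0=M] -> [M,I,I,I]
Op 8: C2 read [C2 read from I: others=['C0=M'] -> C2=S, others downsized to S] -> [S,I,S,I]
Op 9: C3 write [C3 write: invalidate ['C0=S', 'C2=S'] -> C3=M] -> [I,I,I,M]
Op 10: C3 write [C3 write: already M (modified), no change] -> [I,I,I,M]

Answer: I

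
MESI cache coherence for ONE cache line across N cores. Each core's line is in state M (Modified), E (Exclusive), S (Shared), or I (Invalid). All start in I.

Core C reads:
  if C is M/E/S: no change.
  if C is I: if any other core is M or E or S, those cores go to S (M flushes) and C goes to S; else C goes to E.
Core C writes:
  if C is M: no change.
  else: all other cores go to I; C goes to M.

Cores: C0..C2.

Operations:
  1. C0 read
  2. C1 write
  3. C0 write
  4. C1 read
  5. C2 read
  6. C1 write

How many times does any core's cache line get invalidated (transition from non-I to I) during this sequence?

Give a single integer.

Answer: 4

Derivation:
Op 1: C0 read [C0 read from I: no other sharers -> C0=E (exclusive)] -> [E,I,I] (invalidations this op: 0; running total: 0)
Op 2: C1 write [C1 write: invalidate ['C0=E'] -> C1=M] -> [I,M,I] (invalidations this op: 1; running total: 1)
Op 3: C0 write [C0 write: invalidate ['C1=M'] -> C0=M] -> [M,I,I] (invalidations this op: 1; running total: 2)
Op 4: C1 read [C1 read from I: others=['C0=M'] -> C1=S, others downsized to S] -> [S,S,I] (invalidations this op: 0; running total: 2)
Op 5: C2 read [C2 read from I: others=['C0=S', 'C1=S'] -> C2=S, others downsized to S] -> [S,S,S] (invalidations this op: 0; running total: 2)
Op 6: C1 write [C1 write: invalidate ['C0=S', 'C2=S'] -> C1=M] -> [I,M,I] (invalidations this op: 2; running total: 4)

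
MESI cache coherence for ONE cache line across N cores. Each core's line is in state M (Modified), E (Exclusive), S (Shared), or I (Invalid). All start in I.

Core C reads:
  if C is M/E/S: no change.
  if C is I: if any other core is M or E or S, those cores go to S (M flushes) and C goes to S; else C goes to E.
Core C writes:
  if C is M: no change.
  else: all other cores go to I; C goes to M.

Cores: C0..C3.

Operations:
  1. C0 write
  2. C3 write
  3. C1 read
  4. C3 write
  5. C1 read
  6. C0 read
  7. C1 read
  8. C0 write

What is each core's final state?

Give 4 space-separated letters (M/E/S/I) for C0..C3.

Answer: M I I I

Derivation:
Op 1: C0 write [C0 write: invalidate none -> C0=M] -> [M,I,I,I]
Op 2: C3 write [C3 write: invalidate ['C0=M'] -> C3=M] -> [I,I,I,M]
Op 3: C1 read [C1 read from I: others=['C3=M'] -> C1=S, others downsized to S] -> [I,S,I,S]
Op 4: C3 write [C3 write: invalidate ['C1=S'] -> C3=M] -> [I,I,I,M]
Op 5: C1 read [C1 read from I: others=['C3=M'] -> C1=S, others downsized to S] -> [I,S,I,S]
Op 6: C0 read [C0 read from I: others=['C1=S', 'C3=S'] -> C0=S, others downsized to S] -> [S,S,I,S]
Op 7: C1 read [C1 read: already in S, no change] -> [S,S,I,S]
Op 8: C0 write [C0 write: invalidate ['C1=S', 'C3=S'] -> C0=M] -> [M,I,I,I]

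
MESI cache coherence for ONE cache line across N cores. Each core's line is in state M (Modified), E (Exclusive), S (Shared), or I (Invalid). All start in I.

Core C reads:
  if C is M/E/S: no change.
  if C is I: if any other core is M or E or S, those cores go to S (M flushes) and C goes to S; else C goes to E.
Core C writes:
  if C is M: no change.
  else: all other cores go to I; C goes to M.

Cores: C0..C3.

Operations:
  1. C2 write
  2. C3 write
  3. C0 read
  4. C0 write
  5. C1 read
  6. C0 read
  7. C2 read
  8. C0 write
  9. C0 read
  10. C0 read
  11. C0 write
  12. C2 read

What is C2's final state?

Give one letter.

Op 1: C2 write [C2 write: invalidate none -> C2=M] -> [I,I,M,I]
Op 2: C3 write [C3 write: invalidate ['C2=M'] -> C3=M] -> [I,I,I,M]
Op 3: C0 read [C0 read from I: others=['C3=M'] -> C0=S, others downsized to S] -> [S,I,I,S]
Op 4: C0 write [C0 write: invalidate ['C3=S'] -> C0=M] -> [M,I,I,I]
Op 5: C1 read [C1 read from I: others=['C0=M'] -> C1=S, others downsized to S] -> [S,S,I,I]
Op 6: C0 read [C0 read: already in S, no change] -> [S,S,I,I]
Op 7: C2 read [C2 read from I: others=['C0=S', 'C1=S'] -> C2=S, others downsized to S] -> [S,S,S,I]
Op 8: C0 write [C0 write: invalidate ['C1=S', 'C2=S'] -> C0=M] -> [M,I,I,I]
Op 9: C0 read [C0 read: already in M, no change] -> [M,I,I,I]
Op 10: C0 read [C0 read: already in M, no change] -> [M,I,I,I]
Op 11: C0 write [C0 write: already M (modified), no change] -> [M,I,I,I]
Op 12: C2 read [C2 read from I: others=['C0=M'] -> C2=S, others downsized to S] -> [S,I,S,I]

Answer: S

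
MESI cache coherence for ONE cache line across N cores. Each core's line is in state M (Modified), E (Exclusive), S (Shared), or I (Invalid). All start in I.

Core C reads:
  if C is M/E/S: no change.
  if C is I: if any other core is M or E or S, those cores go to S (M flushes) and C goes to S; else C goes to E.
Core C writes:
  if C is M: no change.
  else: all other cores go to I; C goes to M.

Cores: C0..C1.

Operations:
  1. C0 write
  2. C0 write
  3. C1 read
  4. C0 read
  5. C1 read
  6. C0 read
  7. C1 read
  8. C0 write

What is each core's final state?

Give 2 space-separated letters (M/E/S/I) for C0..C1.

Op 1: C0 write [C0 write: invalidate none -> C0=M] -> [M,I]
Op 2: C0 write [C0 write: already M (modified), no change] -> [M,I]
Op 3: C1 read [C1 read from I: others=['C0=M'] -> C1=S, others downsized to S] -> [S,S]
Op 4: C0 read [C0 read: already in S, no change] -> [S,S]
Op 5: C1 read [C1 read: already in S, no change] -> [S,S]
Op 6: C0 read [C0 read: already in S, no change] -> [S,S]
Op 7: C1 read [C1 read: already in S, no change] -> [S,S]
Op 8: C0 write [C0 write: invalidate ['C1=S'] -> C0=M] -> [M,I]

Answer: M I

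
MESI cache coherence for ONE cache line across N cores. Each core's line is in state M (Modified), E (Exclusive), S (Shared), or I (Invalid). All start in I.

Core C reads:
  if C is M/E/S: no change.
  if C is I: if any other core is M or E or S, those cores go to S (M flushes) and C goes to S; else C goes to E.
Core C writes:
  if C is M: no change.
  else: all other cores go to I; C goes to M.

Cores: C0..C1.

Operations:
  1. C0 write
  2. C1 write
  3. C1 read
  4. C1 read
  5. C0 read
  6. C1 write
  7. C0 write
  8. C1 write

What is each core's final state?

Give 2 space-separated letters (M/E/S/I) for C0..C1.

Answer: I M

Derivation:
Op 1: C0 write [C0 write: invalidate none -> C0=M] -> [M,I]
Op 2: C1 write [C1 write: invalidate ['C0=M'] -> C1=M] -> [I,M]
Op 3: C1 read [C1 read: already in M, no change] -> [I,M]
Op 4: C1 read [C1 read: already in M, no change] -> [I,M]
Op 5: C0 read [C0 read from I: others=['C1=M'] -> C0=S, others downsized to S] -> [S,S]
Op 6: C1 write [C1 write: invalidate ['C0=S'] -> C1=M] -> [I,M]
Op 7: C0 write [C0 write: invalidate ['C1=M'] -> C0=M] -> [M,I]
Op 8: C1 write [C1 write: invalidate ['C0=M'] -> C1=M] -> [I,M]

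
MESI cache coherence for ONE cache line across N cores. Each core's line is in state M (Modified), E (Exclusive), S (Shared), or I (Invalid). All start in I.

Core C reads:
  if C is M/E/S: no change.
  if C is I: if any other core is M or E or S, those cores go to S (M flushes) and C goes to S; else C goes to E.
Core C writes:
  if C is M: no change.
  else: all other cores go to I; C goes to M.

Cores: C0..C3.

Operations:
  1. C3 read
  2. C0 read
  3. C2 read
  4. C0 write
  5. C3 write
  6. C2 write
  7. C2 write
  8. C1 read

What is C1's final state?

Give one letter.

Op 1: C3 read [C3 read from I: no other sharers -> C3=E (exclusive)] -> [I,I,I,E]
Op 2: C0 read [C0 read from I: others=['C3=E'] -> C0=S, others downsized to S] -> [S,I,I,S]
Op 3: C2 read [C2 read from I: others=['C0=S', 'C3=S'] -> C2=S, others downsized to S] -> [S,I,S,S]
Op 4: C0 write [C0 write: invalidate ['C2=S', 'C3=S'] -> C0=M] -> [M,I,I,I]
Op 5: C3 write [C3 write: invalidate ['C0=M'] -> C3=M] -> [I,I,I,M]
Op 6: C2 write [C2 write: invalidate ['C3=M'] -> C2=M] -> [I,I,M,I]
Op 7: C2 write [C2 write: already M (modified), no change] -> [I,I,M,I]
Op 8: C1 read [C1 read from I: others=['C2=M'] -> C1=S, others downsized to S] -> [I,S,S,I]

Answer: S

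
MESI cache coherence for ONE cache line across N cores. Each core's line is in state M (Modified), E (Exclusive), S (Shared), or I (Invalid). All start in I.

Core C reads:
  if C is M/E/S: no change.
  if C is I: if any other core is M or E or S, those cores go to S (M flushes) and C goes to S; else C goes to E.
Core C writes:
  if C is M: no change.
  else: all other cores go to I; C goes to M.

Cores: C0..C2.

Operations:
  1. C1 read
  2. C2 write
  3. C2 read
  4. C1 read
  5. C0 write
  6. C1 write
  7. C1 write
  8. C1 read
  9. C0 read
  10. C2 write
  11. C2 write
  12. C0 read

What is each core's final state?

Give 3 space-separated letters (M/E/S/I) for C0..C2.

Answer: S I S

Derivation:
Op 1: C1 read [C1 read from I: no other sharers -> C1=E (exclusive)] -> [I,E,I]
Op 2: C2 write [C2 write: invalidate ['C1=E'] -> C2=M] -> [I,I,M]
Op 3: C2 read [C2 read: already in M, no change] -> [I,I,M]
Op 4: C1 read [C1 read from I: others=['C2=M'] -> C1=S, others downsized to S] -> [I,S,S]
Op 5: C0 write [C0 write: invalidate ['C1=S', 'C2=S'] -> C0=M] -> [M,I,I]
Op 6: C1 write [C1 write: invalidate ['C0=M'] -> C1=M] -> [I,M,I]
Op 7: C1 write [C1 write: already M (modified), no change] -> [I,M,I]
Op 8: C1 read [C1 read: already in M, no change] -> [I,M,I]
Op 9: C0 read [C0 read from I: others=['C1=M'] -> C0=S, others downsized to S] -> [S,S,I]
Op 10: C2 write [C2 write: invalidate ['C0=S', 'C1=S'] -> C2=M] -> [I,I,M]
Op 11: C2 write [C2 write: already M (modified), no change] -> [I,I,M]
Op 12: C0 read [C0 read from I: others=['C2=M'] -> C0=S, others downsized to S] -> [S,I,S]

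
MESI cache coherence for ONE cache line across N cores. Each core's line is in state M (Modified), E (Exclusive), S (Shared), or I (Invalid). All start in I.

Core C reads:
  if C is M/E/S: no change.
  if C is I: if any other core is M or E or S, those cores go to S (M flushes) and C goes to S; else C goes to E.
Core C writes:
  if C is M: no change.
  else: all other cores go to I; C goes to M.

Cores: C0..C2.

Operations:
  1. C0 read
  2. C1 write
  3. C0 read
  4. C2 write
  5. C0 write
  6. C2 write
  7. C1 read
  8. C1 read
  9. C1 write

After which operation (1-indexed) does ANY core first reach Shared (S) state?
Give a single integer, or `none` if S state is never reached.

Op 1: C0 read [C0 read from I: no other sharers -> C0=E (exclusive)] -> [E,I,I]
Op 2: C1 write [C1 write: invalidate ['C0=E'] -> C1=M] -> [I,M,I]
Op 3: C0 read [C0 read from I: others=['C1=M'] -> C0=S, others downsized to S] -> [S,S,I]
  -> First S state at op 3; remaining ops need not be traced.

Answer: 3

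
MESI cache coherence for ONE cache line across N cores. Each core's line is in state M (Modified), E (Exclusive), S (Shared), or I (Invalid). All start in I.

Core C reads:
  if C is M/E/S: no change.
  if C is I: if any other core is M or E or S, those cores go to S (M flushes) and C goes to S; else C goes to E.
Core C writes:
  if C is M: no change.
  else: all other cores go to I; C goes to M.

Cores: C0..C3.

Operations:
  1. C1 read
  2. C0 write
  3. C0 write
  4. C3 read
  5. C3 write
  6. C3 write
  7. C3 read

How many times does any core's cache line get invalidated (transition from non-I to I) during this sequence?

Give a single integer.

Op 1: C1 read [C1 read from I: no other sharers -> C1=E (exclusive)] -> [I,E,I,I] (invalidations this op: 0; running total: 0)
Op 2: C0 write [C0 write: invalidate ['C1=E'] -> C0=M] -> [M,I,I,I] (invalidations this op: 1; running total: 1)
Op 3: C0 write [C0 write: already M (modified), no change] -> [M,I,I,I] (invalidations this op: 0; running total: 1)
Op 4: C3 read [C3 read from I: others=['C0=M'] -> C3=S, others downsized to S] -> [S,I,I,S] (invalidations this op: 0; running total: 1)
Op 5: C3 write [C3 write: invalidate ['C0=S'] -> C3=M] -> [I,I,I,M] (invalidations this op: 1; running total: 2)
Op 6: C3 write [C3 write: already M (modified), no change] -> [I,I,I,M] (invalidations this op: 0; running total: 2)
Op 7: C3 read [C3 read: already in M, no change] -> [I,I,I,M] (invalidations this op: 0; running total: 2)

Answer: 2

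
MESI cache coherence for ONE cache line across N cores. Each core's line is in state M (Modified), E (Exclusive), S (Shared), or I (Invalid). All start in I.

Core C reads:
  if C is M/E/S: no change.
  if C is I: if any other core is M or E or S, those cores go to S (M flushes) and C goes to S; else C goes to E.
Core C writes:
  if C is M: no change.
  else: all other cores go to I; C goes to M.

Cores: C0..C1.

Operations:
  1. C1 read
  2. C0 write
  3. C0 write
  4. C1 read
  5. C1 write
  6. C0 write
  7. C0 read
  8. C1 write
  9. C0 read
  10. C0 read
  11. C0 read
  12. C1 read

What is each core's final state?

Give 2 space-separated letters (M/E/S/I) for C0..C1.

Answer: S S

Derivation:
Op 1: C1 read [C1 read from I: no other sharers -> C1=E (exclusive)] -> [I,E]
Op 2: C0 write [C0 write: invalidate ['C1=E'] -> C0=M] -> [M,I]
Op 3: C0 write [C0 write: already M (modified), no change] -> [M,I]
Op 4: C1 read [C1 read from I: others=['C0=M'] -> C1=S, others downsized to S] -> [S,S]
Op 5: C1 write [C1 write: invalidate ['C0=S'] -> C1=M] -> [I,M]
Op 6: C0 write [C0 write: invalidate ['C1=M'] -> C0=M] -> [M,I]
Op 7: C0 read [C0 read: already in M, no change] -> [M,I]
Op 8: C1 write [C1 write: invalidate ['C0=M'] -> C1=M] -> [I,M]
Op 9: C0 read [C0 read from I: others=['C1=M'] -> C0=S, others downsized to S] -> [S,S]
Op 10: C0 read [C0 read: already in S, no change] -> [S,S]
Op 11: C0 read [C0 read: already in S, no change] -> [S,S]
Op 12: C1 read [C1 read: already in S, no change] -> [S,S]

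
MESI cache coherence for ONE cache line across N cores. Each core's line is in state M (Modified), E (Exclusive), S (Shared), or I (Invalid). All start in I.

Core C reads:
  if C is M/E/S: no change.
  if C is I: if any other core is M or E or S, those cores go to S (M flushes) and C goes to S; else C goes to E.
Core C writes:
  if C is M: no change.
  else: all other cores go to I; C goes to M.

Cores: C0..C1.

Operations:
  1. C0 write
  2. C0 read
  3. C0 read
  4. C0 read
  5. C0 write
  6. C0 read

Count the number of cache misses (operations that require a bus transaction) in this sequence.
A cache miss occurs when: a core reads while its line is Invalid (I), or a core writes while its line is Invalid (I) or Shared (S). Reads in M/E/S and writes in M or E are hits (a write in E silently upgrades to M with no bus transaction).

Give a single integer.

Answer: 1

Derivation:
Op 1: C0 write [C0 write: invalidate none -> C0=M] -> [M,I] [MISS #1: write from I]
Op 2: C0 read [C0 read: already in M, no change] -> [M,I] [hit: read from M]
Op 3: C0 read [C0 read: already in M, no change] -> [M,I] [hit: read from M]
Op 4: C0 read [C0 read: already in M, no change] -> [M,I] [hit: read from M]
Op 5: C0 write [C0 write: already M (modified), no change] -> [M,I] [hit: write from M]
Op 6: C0 read [C0 read: already in M, no change] -> [M,I] [hit: read from M]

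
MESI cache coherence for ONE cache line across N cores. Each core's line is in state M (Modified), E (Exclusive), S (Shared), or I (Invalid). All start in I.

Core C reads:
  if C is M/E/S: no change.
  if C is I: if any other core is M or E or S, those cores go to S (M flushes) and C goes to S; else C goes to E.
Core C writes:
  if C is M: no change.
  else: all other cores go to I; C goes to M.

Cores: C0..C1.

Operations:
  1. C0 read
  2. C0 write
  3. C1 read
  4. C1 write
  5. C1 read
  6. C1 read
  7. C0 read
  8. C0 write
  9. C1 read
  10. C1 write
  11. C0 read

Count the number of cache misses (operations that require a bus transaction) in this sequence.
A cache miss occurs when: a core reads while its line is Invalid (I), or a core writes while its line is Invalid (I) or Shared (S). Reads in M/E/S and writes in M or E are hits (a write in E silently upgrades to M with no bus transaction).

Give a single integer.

Answer: 8

Derivation:
Op 1: C0 read [C0 read from I: no other sharers -> C0=E (exclusive)] -> [E,I] [MISS #1: read from I]
Op 2: C0 write [C0 write: invalidate none -> C0=M] -> [M,I] [hit: write from E is a silent E->M upgrade, no bus transaction]
Op 3: C1 read [C1 read from I: others=['C0=M'] -> C1=S, others downsized to S] -> [S,S] [MISS #2: read from I]
Op 4: C1 write [C1 write: invalidate ['C0=S'] -> C1=M] -> [I,M] [MISS #3: write from S]
Op 5: C1 read [C1 read: already in M, no change] -> [I,M] [hit: read from M]
Op 6: C1 read [C1 read: already in M, no change] -> [I,M] [hit: read from M]
Op 7: C0 read [C0 read from I: others=['C1=M'] -> C0=S, others downsized to S] -> [S,S] [MISS #4: read from I]
Op 8: C0 write [C0 write: invalidate ['C1=S'] -> C0=M] -> [M,I] [MISS #5: write from S]
Op 9: C1 read [C1 read from I: others=['C0=M'] -> C1=S, others downsized to S] -> [S,S] [MISS #6: read from I]
Op 10: C1 write [C1 write: invalidate ['C0=S'] -> C1=M] -> [I,M] [MISS #7: write from S]
Op 11: C0 read [C0 read from I: others=['C1=M'] -> C0=S, others downsized to S] -> [S,S] [MISS #8: read from I]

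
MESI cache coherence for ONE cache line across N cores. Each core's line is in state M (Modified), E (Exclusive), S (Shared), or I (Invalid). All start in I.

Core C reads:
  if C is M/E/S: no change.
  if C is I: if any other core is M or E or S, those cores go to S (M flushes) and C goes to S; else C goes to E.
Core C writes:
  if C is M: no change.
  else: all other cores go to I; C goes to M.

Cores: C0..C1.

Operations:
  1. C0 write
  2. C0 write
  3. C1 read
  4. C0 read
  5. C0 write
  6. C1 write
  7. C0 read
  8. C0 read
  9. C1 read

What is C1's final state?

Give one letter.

Answer: S

Derivation:
Op 1: C0 write [C0 write: invalidate none -> C0=M] -> [M,I]
Op 2: C0 write [C0 write: already M (modified), no change] -> [M,I]
Op 3: C1 read [C1 read from I: others=['C0=M'] -> C1=S, others downsized to S] -> [S,S]
Op 4: C0 read [C0 read: already in S, no change] -> [S,S]
Op 5: C0 write [C0 write: invalidate ['C1=S'] -> C0=M] -> [M,I]
Op 6: C1 write [C1 write: invalidate ['C0=M'] -> C1=M] -> [I,M]
Op 7: C0 read [C0 read from I: others=['C1=M'] -> C0=S, others downsized to S] -> [S,S]
Op 8: C0 read [C0 read: already in S, no change] -> [S,S]
Op 9: C1 read [C1 read: already in S, no change] -> [S,S]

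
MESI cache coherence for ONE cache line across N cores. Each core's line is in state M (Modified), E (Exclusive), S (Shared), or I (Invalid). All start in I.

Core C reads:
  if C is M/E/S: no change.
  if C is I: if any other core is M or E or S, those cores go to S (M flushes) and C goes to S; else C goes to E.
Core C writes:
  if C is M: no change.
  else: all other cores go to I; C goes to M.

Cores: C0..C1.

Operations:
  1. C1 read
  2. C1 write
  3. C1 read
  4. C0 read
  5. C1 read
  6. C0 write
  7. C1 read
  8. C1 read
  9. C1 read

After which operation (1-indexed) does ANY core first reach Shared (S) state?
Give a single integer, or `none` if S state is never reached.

Answer: 4

Derivation:
Op 1: C1 read [C1 read from I: no other sharers -> C1=E (exclusive)] -> [I,E]
Op 2: C1 write [C1 write: invalidate none -> C1=M] -> [I,M]
Op 3: C1 read [C1 read: already in M, no change] -> [I,M]
Op 4: C0 read [C0 read from I: others=['C1=M'] -> C0=S, others downsized to S] -> [S,S]
  -> First S state at op 4; remaining ops need not be traced.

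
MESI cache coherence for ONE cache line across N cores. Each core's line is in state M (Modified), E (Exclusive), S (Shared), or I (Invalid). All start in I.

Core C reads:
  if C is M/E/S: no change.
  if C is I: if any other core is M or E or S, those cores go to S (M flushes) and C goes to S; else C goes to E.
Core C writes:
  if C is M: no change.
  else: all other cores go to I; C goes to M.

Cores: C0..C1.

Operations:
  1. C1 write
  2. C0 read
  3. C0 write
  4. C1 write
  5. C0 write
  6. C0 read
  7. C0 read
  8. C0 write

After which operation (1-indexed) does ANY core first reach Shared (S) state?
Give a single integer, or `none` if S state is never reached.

Op 1: C1 write [C1 write: invalidate none -> C1=M] -> [I,M]
Op 2: C0 read [C0 read from I: others=['C1=M'] -> C0=S, others downsized to S] -> [S,S]
  -> First S state at op 2; remaining ops need not be traced.

Answer: 2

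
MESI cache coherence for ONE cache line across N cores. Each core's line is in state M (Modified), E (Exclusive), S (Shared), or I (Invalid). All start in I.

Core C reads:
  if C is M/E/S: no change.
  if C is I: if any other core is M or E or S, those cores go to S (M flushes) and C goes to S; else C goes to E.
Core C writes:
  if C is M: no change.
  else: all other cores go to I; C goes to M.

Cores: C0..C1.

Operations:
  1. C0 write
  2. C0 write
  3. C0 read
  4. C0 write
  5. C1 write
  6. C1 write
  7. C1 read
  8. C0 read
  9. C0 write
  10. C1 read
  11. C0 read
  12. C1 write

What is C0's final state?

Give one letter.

Op 1: C0 write [C0 write: invalidate none -> C0=M] -> [M,I]
Op 2: C0 write [C0 write: already M (modified), no change] -> [M,I]
Op 3: C0 read [C0 read: already in M, no change] -> [M,I]
Op 4: C0 write [C0 write: already M (modified), no change] -> [M,I]
Op 5: C1 write [C1 write: invalidate ['C0=M'] -> C1=M] -> [I,M]
Op 6: C1 write [C1 write: already M (modified), no change] -> [I,M]
Op 7: C1 read [C1 read: already in M, no change] -> [I,M]
Op 8: C0 read [C0 read from I: others=['C1=M'] -> C0=S, others downsized to S] -> [S,S]
Op 9: C0 write [C0 write: invalidate ['C1=S'] -> C0=M] -> [M,I]
Op 10: C1 read [C1 read from I: others=['C0=M'] -> C1=S, others downsized to S] -> [S,S]
Op 11: C0 read [C0 read: already in S, no change] -> [S,S]
Op 12: C1 write [C1 write: invalidate ['C0=S'] -> C1=M] -> [I,M]

Answer: I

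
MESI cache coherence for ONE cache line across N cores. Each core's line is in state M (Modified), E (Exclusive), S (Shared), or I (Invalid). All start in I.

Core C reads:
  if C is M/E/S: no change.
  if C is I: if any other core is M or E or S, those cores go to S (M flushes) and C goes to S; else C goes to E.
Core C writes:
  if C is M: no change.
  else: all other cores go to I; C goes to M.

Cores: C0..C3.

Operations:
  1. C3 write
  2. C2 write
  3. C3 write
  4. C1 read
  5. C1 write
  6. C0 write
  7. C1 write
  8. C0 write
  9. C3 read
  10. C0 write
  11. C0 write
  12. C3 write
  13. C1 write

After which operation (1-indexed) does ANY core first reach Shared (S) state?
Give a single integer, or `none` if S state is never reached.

Answer: 4

Derivation:
Op 1: C3 write [C3 write: invalidate none -> C3=M] -> [I,I,I,M]
Op 2: C2 write [C2 write: invalidate ['C3=M'] -> C2=M] -> [I,I,M,I]
Op 3: C3 write [C3 write: invalidate ['C2=M'] -> C3=M] -> [I,I,I,M]
Op 4: C1 read [C1 read from I: others=['C3=M'] -> C1=S, others downsized to S] -> [I,S,I,S]
  -> First S state at op 4; remaining ops need not be traced.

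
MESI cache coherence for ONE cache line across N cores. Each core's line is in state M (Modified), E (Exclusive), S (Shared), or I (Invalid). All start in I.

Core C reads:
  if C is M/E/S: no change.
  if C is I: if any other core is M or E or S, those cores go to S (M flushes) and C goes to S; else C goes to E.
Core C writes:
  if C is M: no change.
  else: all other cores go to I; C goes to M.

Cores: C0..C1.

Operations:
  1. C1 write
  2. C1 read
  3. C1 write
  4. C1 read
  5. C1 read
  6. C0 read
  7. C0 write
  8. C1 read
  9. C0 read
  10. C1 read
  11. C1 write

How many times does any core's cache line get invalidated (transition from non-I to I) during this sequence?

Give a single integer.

Op 1: C1 write [C1 write: invalidate none -> C1=M] -> [I,M] (invalidations this op: 0; running total: 0)
Op 2: C1 read [C1 read: already in M, no change] -> [I,M] (invalidations this op: 0; running total: 0)
Op 3: C1 write [C1 write: already M (modified), no change] -> [I,M] (invalidations this op: 0; running total: 0)
Op 4: C1 read [C1 read: already in M, no change] -> [I,M] (invalidations this op: 0; running total: 0)
Op 5: C1 read [C1 read: already in M, no change] -> [I,M] (invalidations this op: 0; running total: 0)
Op 6: C0 read [C0 read from I: others=['C1=M'] -> C0=S, others downsized to S] -> [S,S] (invalidations this op: 0; running total: 0)
Op 7: C0 write [C0 write: invalidate ['C1=S'] -> C0=M] -> [M,I] (invalidations this op: 1; running total: 1)
Op 8: C1 read [C1 read from I: others=['C0=M'] -> C1=S, others downsized to S] -> [S,S] (invalidations this op: 0; running total: 1)
Op 9: C0 read [C0 read: already in S, no change] -> [S,S] (invalidations this op: 0; running total: 1)
Op 10: C1 read [C1 read: already in S, no change] -> [S,S] (invalidations this op: 0; running total: 1)
Op 11: C1 write [C1 write: invalidate ['C0=S'] -> C1=M] -> [I,M] (invalidations this op: 1; running total: 2)

Answer: 2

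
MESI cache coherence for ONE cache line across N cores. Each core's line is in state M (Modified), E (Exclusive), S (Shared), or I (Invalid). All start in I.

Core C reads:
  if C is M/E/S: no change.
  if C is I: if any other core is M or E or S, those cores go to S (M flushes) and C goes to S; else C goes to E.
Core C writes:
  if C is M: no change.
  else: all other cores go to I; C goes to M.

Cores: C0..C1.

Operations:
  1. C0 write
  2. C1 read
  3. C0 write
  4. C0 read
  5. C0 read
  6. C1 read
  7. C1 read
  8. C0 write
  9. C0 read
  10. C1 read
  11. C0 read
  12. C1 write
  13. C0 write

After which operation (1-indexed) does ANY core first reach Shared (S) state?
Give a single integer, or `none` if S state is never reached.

Op 1: C0 write [C0 write: invalidate none -> C0=M] -> [M,I]
Op 2: C1 read [C1 read from I: others=['C0=M'] -> C1=S, others downsized to S] -> [S,S]
  -> First S state at op 2; remaining ops need not be traced.

Answer: 2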